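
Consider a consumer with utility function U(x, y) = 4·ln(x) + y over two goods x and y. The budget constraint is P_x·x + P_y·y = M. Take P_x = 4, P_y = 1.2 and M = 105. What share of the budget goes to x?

Set MRS = P_x/P_y: (4/x)/1 = P_x/P_y.
So x*(P_x,P_y) = 4·P_y/P_x, independent of income; and y* = (M − 4·P_y)/P_y.
At the given prices: x* = 4·1.2/4 = 1.2, and y* = 83.5.
Expenditure on x: 4·1.2 = 4.8; share = 0.0457.

share on x = 0.0457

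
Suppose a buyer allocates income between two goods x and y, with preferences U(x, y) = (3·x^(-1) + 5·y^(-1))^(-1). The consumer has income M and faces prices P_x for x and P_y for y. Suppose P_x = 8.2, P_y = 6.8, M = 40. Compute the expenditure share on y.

share on y = 0.5404

From the CES first-order condition, (3/5)·(y/x)^(2) = P_x/P_y.
Hence y/x = ((5/3)·P_x/P_y)^(1/(2)), i.e. raised to the 0.5 power.
With the ratio pinned down, the budget gives x* = M/(P_x + P_y·(y/x)) and y* = (y/x)·x*.
Numerically y/x = 1.417676, so x* = 40/(8.2 + 6.8·1.417676) = 2.2421 and y* = 1.417676·2.2421 = 3.1786.
Expenditure on y: 6.8·3.1786 = 21.6145; share = 0.5404.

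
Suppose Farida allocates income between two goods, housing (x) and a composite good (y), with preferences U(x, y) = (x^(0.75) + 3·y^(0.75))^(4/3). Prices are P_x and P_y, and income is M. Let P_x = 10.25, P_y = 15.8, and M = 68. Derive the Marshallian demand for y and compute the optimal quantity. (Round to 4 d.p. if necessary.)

y* = 4.1176

MU_x ∝ x^(-0.25), MU_y ∝ 3·y^(-0.25), so MRS = (1/3)·(y/x)^(0.25) = P_x/P_y.
Solve for the ratio: y/x = [3·P_x/P_y]^(4).
Substitute y = (y/x)·x into the budget: x* = M/(P_x + P_y·(y/x)).
Numerically y/x = 14.346704, so x* = 68/(10.25 + 15.8·14.346704) = 0.287 and y* = 14.346704·0.287 = 4.1176.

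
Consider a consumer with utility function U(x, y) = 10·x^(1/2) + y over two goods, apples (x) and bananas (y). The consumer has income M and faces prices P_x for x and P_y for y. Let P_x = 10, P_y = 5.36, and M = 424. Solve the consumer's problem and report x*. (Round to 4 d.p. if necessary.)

MU_x = 5/√x, MU_y = 1. Tangency: 5/√x = P_x/P_y.
Solve: √x = 5·P_y/P_x, so x*(P_x,P_y) = (5·P_y/P_x)², and y* = (M − P_x·x*)/P_y.
Plugging in: x* = (5·5.36/10)² = 7.1824.

x* = 7.1824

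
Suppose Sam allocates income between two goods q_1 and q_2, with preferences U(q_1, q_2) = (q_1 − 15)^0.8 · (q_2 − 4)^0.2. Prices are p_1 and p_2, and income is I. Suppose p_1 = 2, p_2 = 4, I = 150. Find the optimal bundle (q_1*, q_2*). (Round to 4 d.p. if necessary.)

q_1* = 56.6, q_2* = 9.2

This is Cobb-Douglas in (q_1−15, q_2−4): tangency gives 0.8·p_2·(q_2−4) = 0.2·p_1·(q_1−15).
After buying the subsistence bundle (15, 4), a share 0.8 of the remaining income goes to q_1: q_1* = 15 + 0.8·(I − 15p_1 − 4p_2)/p_1.
Discretionary income = 150 − 15·2 − 4·4 = 104; q_1* = 15 + 0.8·104/2 = 56.6; q_2* = 4 + 0.2·104/4 = 9.2.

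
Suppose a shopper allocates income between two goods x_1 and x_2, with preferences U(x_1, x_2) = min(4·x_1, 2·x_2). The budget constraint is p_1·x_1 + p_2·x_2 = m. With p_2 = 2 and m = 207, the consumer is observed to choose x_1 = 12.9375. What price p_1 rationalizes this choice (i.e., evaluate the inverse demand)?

Leontief preferences: the optimum is at the kink where x_1/2 = x_2/4, i.e. x_2 = 2·x_1.
Budget: p_1·x_1 + p_2·2·x_1 = m, so (2·p_1 + 4·p_2)·x_1 = 2·m.
Demand: x_1*(p_1,p_2,m) = 2·m/(2·p_1 + 4·p_2), x_2* = 4·m/(2·p_1 + 4·p_2).
Set x_1* = 12.9375 in the demand function and solve for p_1: p_1 = 12.

p_1 = 12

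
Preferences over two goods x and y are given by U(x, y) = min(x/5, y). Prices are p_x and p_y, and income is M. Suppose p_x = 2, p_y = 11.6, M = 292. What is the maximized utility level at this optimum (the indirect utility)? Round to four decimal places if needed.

V = 13.5185

Leontief preferences: the optimum is at the kink where x/5 = y/1, i.e. y = (1/5)·x.
Budget: p_x·x + p_y·(1/5)·x = M, so (5·p_x + p_y)·x = 5·M.
Demand: x*(p_x,p_y,M) = 5·M/(5·p_x + p_y), y* = M/(5·p_x + p_y).
Here 5·2 + 11.6 = 21.6, giving x* = 67.5926 and y* = 13.5185.
Utility at the optimum: U(67.5926, 13.5185) = 13.5185.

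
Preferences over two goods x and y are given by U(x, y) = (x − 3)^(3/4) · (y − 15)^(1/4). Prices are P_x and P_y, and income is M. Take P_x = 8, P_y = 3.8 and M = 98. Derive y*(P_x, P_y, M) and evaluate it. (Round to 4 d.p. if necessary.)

This is Cobb-Douglas in (x−3, y−15): tangency gives 0.75·P_y·(y−15) = 0.25·P_x·(x−3).
Substituting into the budget: x* = 3 + 0.75·(M − 3·P_x − 15·P_y)/P_x, and y* = 15 + 0.25·(…)/P_y.
Discretionary income = 98 − 3·8 − 15·3.8 = 17; y* = 15 + 0.25·17/3.8 = 16.1184.

y* = 16.1184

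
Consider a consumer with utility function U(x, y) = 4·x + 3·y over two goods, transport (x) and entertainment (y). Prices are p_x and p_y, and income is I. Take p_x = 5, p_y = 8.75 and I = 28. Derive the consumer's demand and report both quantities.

x* = 5.6, y* = 0

x gives more utility per dollar, so spend all income on x: x* = I/p_x, y* = 0.
Numerically: x* = 5.6, y* = 0.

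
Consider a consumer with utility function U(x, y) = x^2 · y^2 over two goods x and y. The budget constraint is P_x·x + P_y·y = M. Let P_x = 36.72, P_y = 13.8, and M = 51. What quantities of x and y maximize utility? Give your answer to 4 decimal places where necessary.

MU_x/MU_y = (2·y)/(2·x); tangency sets this equal to P_x/P_y.
Rearranging, P_y·y = P_x·x. Substituting into the budget gives P_x·x·(1 + 1) = M.
Demand: x*(P_x,P_y,M) = 0.5·M/P_x and y* = 0.5·M/P_y.
At P_x=36.72, P_y=13.8, M=51: x* = 0.5·51/36.72 = 0.6944, y* = 1.8478.

x* = 0.6944, y* = 1.8478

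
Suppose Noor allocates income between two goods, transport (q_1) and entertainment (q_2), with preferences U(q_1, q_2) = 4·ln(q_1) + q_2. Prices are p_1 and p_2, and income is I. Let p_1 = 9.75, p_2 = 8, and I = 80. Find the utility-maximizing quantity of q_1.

q_1* = 3.2821

MU_q_1 = 4/q_1, MU_q_2 = 1. Tangency: 4/q_1 = p_1/p_2.
So q_1*(p_1,p_2) = 4·p_2/p_1, independent of income; and q_2* = (I − 4·p_2)/p_2.
At the given prices: q_1* = 4·8/9.75 = 3.2821.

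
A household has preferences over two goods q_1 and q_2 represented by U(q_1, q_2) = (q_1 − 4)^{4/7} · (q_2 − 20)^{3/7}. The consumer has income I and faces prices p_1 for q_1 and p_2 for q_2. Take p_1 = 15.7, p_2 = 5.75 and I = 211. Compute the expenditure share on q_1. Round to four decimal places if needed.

Let q_1' = q_1−4, q_2' = q_2−20. MRS = (4/3)·q_2'/q_1' = p_1/p_2.
After buying the subsistence bundle (4, 20), a share 4/7 of the remaining income goes to q_1: q_1* = 4 + 4/7·(I − 4p_1 − 20p_2)/p_1.
Discretionary income = 211 − 4·15.7 − 20·5.75 = 33.2; q_1* = 4 + 4/7·33.2/15.7 = 5.2084; q_2* = 20 + 3/7·33.2/5.75 = 22.4745.
Expenditure on q_1: 15.7·5.2084 = 81.7714; share = 0.3875.

share on q_1 = 0.3875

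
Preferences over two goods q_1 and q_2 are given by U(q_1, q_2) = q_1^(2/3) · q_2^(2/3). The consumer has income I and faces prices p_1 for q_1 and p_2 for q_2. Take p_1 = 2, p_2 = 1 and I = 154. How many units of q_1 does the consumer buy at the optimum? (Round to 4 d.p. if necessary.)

q_1* = 38.5

MU_q_1/MU_q_2 = (2/3·q_2)/(2/3·q_1); tangency sets this equal to p_1/p_2.
Rearranging, p_2·q_2 = p_1·q_1. Substituting into the budget gives p_1·q_1·(1 + 1) = I.
Demand: q_1*(p_1,p_2,I) = 0.5·I/p_1 and q_2* = 0.5·I/p_2.
At p_1=2, p_2=1, I=154: q_1* = 0.5·154/2 = 38.5.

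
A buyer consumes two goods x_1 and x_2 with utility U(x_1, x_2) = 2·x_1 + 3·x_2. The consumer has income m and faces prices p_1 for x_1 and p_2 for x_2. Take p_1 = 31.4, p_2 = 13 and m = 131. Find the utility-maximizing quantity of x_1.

x_2 gives more utility per dollar, so spend all income on x_2: x_2* = m/p_2, x_1* = 0.
Numerically: x_1* = 0, x_2* = 10.0769.

x_1* = 0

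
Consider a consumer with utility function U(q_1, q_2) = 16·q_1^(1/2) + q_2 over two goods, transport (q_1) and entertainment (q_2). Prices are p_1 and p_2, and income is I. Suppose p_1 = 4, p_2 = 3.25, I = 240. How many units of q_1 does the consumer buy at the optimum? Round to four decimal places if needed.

q_1* = 42.25

Set MRS = p_1/p_2: 8·q_1^(−1/2) = p_1/p_2.
Thus q_1* = (8·p_2/p_1)² — independent of I — with the rest of income spent on q_2.
Plugging in: q_1* = (8·3.25/4)² = 42.25.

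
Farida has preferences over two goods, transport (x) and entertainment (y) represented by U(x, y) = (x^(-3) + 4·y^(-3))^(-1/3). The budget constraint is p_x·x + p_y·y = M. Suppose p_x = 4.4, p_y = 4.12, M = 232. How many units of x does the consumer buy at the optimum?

x* = 22.4738

From the CES first-order condition, (1/4)·(y/x)^(4) = p_x/p_y.
Solve for the ratio: y/x = [4·p_x/p_y]^(0.25).
With the ratio pinned down, the budget gives x* = M/(p_x + p_y·(y/x)) and y* = (y/x)·x*.
Numerically y/x = 1.437652, so x* = 232/(4.4 + 4.12·1.437652) = 22.4738.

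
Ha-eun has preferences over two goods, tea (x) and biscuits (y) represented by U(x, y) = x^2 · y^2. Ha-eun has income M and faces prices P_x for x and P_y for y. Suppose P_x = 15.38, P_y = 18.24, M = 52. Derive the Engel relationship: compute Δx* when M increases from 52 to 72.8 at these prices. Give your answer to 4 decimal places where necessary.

The MRS is y/x. Set MRS = P_x/P_y.
Rearranging, P_y·y = P_x·x. Substituting into the budget gives P_x·x·(1 + 1) = M.
Demand: x*(P_x,P_y,M) = 0.5·M/P_x and y* = 0.5·M/P_y.
At P_x=15.38, P_y=18.24, M=52: x* = 0.5·52/15.38 = 1.6905.
At M' = 72.8: x* = 2.3667. Change: 2.3667 − 1.6905 = 0.6762.

Δx* = 0.6762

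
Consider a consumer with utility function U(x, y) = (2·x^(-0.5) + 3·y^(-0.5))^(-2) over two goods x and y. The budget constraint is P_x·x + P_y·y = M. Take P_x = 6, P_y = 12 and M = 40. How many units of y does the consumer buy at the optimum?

With the ratio pinned down, the budget gives x* = M/(P_x + P_y·(y/x)) and y* = (y/x)·x*.
Numerically y/x = 0.825482, so x* = 40/(6 + 12·0.825482) = 2.5148 and y* = 0.825482·2.5148 = 2.0759.

y* = 2.0759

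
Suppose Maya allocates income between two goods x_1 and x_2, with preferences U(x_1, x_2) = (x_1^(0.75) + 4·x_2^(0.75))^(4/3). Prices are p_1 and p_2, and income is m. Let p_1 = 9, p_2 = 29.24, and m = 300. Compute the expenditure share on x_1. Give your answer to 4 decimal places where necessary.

MU_x_1 ∝ x_1^(-0.25), MU_x_2 ∝ 4·x_2^(-0.25), so MRS = (1/4)·(x_2/x_1)^(0.25) = p_1/p_2.
Solve for the ratio: x_2/x_1 = [4·p_1/p_2]^(4).
With the ratio pinned down, the budget gives x_1* = m/(p_1 + p_2·(x_2/x_1)) and x_2* = (x_2/x_1)·x_1*.
Numerically x_2/x_1 = 2.297738, so x_1* = 300/(9 + 29.24·2.297738) = 3.9377 and x_2* = 2.297738·3.9377 = 9.0479.
Expenditure on x_1: 9·3.9377 = 35.4396; share = 0.1181.

share on x_1 = 0.1181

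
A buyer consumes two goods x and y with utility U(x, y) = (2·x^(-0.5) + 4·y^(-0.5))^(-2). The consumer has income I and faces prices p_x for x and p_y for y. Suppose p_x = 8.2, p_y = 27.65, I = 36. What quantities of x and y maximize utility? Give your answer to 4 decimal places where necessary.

x* = 1.2987, y* = 0.9168

From the CES first-order condition, (1/2)·(y/x)^(1.5) = p_x/p_y.
Solve for the ratio: y/x = [2·p_x/p_y]^(2/3).
With the ratio pinned down, the budget gives x* = I/(p_x + p_y·(y/x)) and y* = (y/x)·x*.
Numerically y/x = 0.705937, so x* = 36/(8.2 + 27.65·0.705937) = 1.2987 and y* = 0.705937·1.2987 = 0.9168.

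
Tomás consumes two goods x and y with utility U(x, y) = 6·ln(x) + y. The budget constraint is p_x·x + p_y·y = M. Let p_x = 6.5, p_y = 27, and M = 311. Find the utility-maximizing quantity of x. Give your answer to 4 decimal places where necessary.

x* = 24.9231

MU_x = 6/x, MU_y = 1. Tangency: 6/x = p_x/p_y.
So x*(p_x,p_y) = 6·p_y/p_x, independent of income; and y* = (M − 6·p_y)/p_y.
At the given prices: x* = 6·27/6.5 = 24.9231.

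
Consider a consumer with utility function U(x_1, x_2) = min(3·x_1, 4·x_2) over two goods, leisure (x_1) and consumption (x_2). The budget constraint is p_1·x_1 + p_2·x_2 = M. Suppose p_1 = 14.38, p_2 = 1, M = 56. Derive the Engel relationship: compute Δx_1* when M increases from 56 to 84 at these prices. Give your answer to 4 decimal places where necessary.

Leontief preferences: the optimum is at the kink where x_1/4 = x_2/3, i.e. x_2 = (3/4)·x_1.
Budget: p_1·x_1 + p_2·(3/4)·x_1 = M, so (4·p_1 + 3·p_2)·x_1 = 4·M.
Demand: x_1*(p_1,p_2,M) = 4·M/(4·p_1 + 3·p_2), x_2* = 3·M/(4·p_1 + 3·p_2).
Here 4·14.38 + 3·1 = 60.52, giving x_1* = 3.7013.
At M' = 84: x_1* = 5.5519. Change: 5.5519 − 3.7013 = 1.8506.

Δx_1* = 1.8506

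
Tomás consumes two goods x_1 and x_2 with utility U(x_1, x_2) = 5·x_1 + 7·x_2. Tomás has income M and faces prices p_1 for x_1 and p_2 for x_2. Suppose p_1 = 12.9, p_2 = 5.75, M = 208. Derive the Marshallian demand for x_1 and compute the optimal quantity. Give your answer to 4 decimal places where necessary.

x_1* = 0

Perfect substitutes: compare marginal utility per dollar. 5/p_1 vs 7/p_2 → 0.3876 vs 1.2174.
x_2 gives more utility per dollar, so spend all income on x_2: x_2* = M/p_2, x_1* = 0.
Numerically: x_1* = 0, x_2* = 36.1739.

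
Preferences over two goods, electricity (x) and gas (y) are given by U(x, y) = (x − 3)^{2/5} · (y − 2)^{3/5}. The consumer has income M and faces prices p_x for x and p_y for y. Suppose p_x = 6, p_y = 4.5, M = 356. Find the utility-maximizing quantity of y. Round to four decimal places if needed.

After buying the subsistence bundle (3, 2), a share 0.4 of the remaining income goes to x: x* = 3 + 0.4·(M − 3p_x − 2p_y)/p_x.
Discretionary income = 356 − 3·6 − 2·4.5 = 329; y* = 2 + 0.6·329/4.5 = 45.8667.

y* = 45.8667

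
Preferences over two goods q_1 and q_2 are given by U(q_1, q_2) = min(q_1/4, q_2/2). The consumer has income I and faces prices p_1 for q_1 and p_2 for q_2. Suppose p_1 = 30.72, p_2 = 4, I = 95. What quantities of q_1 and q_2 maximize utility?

With perfect complements, no substitution: consume in ratio q_1:q_2 = 4:2.
Budget: p_1·q_1 + p_2·(1/2)·q_1 = I, so (4·p_1 + 2·p_2)·q_1 = 4·I.
Demand: q_1*(p_1,p_2,I) = 4·I/(4·p_1 + 2·p_2), q_2* = 2·I/(4·p_1 + 2·p_2).
Here 4·30.72 + 2·4 = 130.88, giving q_1* = 2.9034 and q_2* = 1.4517.

q_1* = 2.9034, q_2* = 1.4517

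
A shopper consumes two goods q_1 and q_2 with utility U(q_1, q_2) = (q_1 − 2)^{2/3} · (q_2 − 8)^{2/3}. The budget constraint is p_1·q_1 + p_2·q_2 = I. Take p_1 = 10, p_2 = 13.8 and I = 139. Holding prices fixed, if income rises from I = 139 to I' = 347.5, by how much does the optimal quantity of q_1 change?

Δq_1* = 10.425

MRS = (q_2−8)/(q_1−2). Tangency with p_1/p_2 gives q_2−8 = (p_1/p_2)·(q_1−2).
After buying the subsistence bundle (2, 8), a share 0.5 of the remaining income goes to q_1: q_1* = 2 + 0.5·(I − 2p_1 − 8p_2)/p_1.
Discretionary income = 139 − 2·10 − 8·13.8 = 8.6; q_1* = 2 + 0.5·8.6/10 = 2.43.
At I' = 347.5: q_1* = 12.855. Change: 12.855 − 2.43 = 10.425.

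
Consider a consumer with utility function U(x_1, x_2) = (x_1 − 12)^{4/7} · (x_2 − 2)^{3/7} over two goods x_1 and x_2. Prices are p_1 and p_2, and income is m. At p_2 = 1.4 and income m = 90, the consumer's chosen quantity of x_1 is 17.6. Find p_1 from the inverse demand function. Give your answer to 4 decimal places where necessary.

p_1 = 4

MRS = (4/3)·(x_2−2)/(x_1−12). Tangency with p_1/p_2 gives x_2−2 = (3/4)·(p_1/p_2)·(x_1−12).
Substituting into the budget: x_1* = 12 + 4/7·(m − 12·p_1 − 2·p_2)/p_1, and x_2* = 2 + 3/7·(…)/p_2.
Set x_1* = 17.6 in the demand function and solve for p_1: p_1 = 4.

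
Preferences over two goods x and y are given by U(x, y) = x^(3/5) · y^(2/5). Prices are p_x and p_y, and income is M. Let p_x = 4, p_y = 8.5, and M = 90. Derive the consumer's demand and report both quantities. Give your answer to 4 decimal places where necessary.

The MRS is (3/2)·y/x. Set MRS = p_x/p_y.
Rearranging, p_y·y = (2/3)·p_x·x. Substituting into the budget gives p_x·x·(1 + (2/3)) = M.
Demand: x*(p_x,p_y,M) = 0.6·M/p_x and y* = 0.4·M/p_y.
At p_x=4, p_y=8.5, M=90: x* = 0.6·90/4 = 13.5, y* = 4.2353.

x* = 13.5, y* = 4.2353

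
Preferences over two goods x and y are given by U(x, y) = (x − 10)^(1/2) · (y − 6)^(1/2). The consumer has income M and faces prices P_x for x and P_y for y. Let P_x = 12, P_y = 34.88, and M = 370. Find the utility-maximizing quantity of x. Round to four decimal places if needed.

Let x' = x−10, y' = y−6. MRS = y'/x' = P_x/P_y.
After buying the subsistence bundle (10, 6), a share 0.5 of the remaining income goes to x: x* = 10 + 0.5·(M − 10P_x − 6P_y)/P_x.
Discretionary income = 370 − 10·12 − 6·34.88 = 40.72; x* = 10 + 0.5·40.72/12 = 11.6967.

x* = 11.6967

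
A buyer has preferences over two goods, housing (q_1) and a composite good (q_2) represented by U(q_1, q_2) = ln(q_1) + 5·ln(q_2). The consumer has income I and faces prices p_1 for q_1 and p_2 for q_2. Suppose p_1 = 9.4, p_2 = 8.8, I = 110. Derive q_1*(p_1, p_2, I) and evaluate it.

The MRS is (1/5)·q_2/q_1. Set MRS = p_1/p_2.
So p_2·q_2 = 5·p_1·q_1; combined with the budget, a share 1/6 of income goes to q_1.
Demand: q_1*(p_1,p_2,I) = 1/6·I/p_1 and q_2* = 5/6·I/p_2.
At p_1=9.4, p_2=8.8, I=110: q_1* = 1/6·110/9.4 = 1.9504.

q_1* = 1.9504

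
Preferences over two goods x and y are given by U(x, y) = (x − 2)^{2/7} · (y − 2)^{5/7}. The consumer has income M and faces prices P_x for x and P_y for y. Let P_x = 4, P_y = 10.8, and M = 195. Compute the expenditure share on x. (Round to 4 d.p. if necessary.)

After buying the subsistence bundle (2, 2), a share 2/7 of the remaining income goes to x: x* = 2 + 2/7·(M − 2P_x − 2P_y)/P_x.
Discretionary income = 195 − 2·4 − 2·10.8 = 165.4; x* = 2 + 2/7·165.4/4 = 13.8143; y* = 2 + 5/7·165.4/10.8 = 12.9392.
Expenditure on x: 4·13.8143 = 55.2571; share = 0.2834.

share on x = 0.2834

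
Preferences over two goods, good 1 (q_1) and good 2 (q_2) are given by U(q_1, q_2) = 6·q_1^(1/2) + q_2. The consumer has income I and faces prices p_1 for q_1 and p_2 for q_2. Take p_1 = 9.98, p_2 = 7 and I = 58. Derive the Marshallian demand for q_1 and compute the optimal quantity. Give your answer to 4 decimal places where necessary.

q_1* = 4.4277

MU_q_1 = 3/√q_1, MU_q_2 = 1. Tangency: 3/√q_1 = p_1/p_2.
Solve: √q_1 = 3·p_2/p_1, so q_1*(p_1,p_2) = (3·p_2/p_1)², and q_2* = (I − p_1·q_1*)/p_2.
Plugging in: q_1* = (3·7/9.98)² = 4.4277.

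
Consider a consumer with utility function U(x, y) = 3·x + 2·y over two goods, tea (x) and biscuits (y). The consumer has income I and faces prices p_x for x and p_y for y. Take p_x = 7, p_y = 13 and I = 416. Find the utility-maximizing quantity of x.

x* = 59.4286

Numerically: x* = 59.4286, y* = 0.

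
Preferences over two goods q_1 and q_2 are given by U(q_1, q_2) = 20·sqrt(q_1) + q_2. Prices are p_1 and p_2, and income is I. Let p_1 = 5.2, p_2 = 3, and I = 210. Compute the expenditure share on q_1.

share on q_1 = 0.8242

MU_q_1 = 10/√q_1, MU_q_2 = 1. Tangency: 10/√q_1 = p_1/p_2.
Thus q_1* = (10·p_2/p_1)² — independent of I — with the rest of income spent on q_2.
Plugging in: q_1* = (10·3/5.2)² = 33.284, q_2* = 12.3077.
Expenditure on q_1: 5.2·33.284 = 173.0769; share = 0.8242.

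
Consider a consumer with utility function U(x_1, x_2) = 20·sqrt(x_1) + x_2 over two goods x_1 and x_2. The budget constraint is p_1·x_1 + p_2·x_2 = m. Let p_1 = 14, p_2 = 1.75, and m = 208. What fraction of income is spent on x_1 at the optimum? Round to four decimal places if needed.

Set MRS = p_1/p_2: 10·x_1^(−1/2) = p_1/p_2.
Thus x_1* = (10·p_2/p_1)² — independent of m — with the rest of income spent on x_2.
Plugging in: x_1* = (10·1.75/14)² = 1.5625, x_2* = 106.3571.
Expenditure on x_1: 14·1.5625 = 21.875; share = 0.1052.

share on x_1 = 0.1052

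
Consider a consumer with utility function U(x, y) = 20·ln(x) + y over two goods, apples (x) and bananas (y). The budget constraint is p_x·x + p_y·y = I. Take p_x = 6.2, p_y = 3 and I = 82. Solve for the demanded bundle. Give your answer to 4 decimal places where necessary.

MU_x = 20/x, MU_y = 1. Tangency: 20/x = p_x/p_y.
So x*(p_x,p_y) = 20·p_y/p_x, independent of income; and y* = (I − 20·p_y)/p_y.
At the given prices: x* = 20·3/6.2 = 9.6774, and y* = 7.3333.

x* = 9.6774, y* = 7.3333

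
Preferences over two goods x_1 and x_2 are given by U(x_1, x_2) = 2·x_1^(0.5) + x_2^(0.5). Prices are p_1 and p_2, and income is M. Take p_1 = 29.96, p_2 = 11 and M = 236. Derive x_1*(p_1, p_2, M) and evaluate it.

x_1* = 4.6863

With the ratio pinned down, the budget gives x_1* = M/(p_1 + p_2·(x_2/x_1)) and x_2* = (x_2/x_1)·x_1*.
Numerically x_2/x_1 = 1.854549, so x_1* = 236/(29.96 + 11·1.854549) = 4.6863.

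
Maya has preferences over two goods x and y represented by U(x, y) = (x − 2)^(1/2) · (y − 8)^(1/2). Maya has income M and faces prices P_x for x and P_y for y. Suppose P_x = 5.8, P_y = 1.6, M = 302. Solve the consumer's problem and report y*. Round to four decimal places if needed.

y* = 94.75

After buying the subsistence bundle (2, 8), a share 0.5 of the remaining income goes to x: x* = 2 + 0.5·(M − 2P_x − 8P_y)/P_x.
Discretionary income = 302 − 2·5.8 − 8·1.6 = 277.6; y* = 8 + 0.5·277.6/1.6 = 94.75.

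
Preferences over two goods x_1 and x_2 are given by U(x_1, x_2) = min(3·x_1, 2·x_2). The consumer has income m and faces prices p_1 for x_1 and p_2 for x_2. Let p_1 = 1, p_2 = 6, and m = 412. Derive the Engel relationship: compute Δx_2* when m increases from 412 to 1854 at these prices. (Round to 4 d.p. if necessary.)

Demand: x_1*(p_1,p_2,m) = 2·m/(2·p_1 + 3·p_2), x_2* = 3·m/(2·p_1 + 3·p_2).
Here 2·1 + 3·6 = 20, giving x_2* = 61.8.
At m' = 1854: x_2* = 278.1. Change: 278.1 − 61.8 = 216.3.

Δx_2* = 216.3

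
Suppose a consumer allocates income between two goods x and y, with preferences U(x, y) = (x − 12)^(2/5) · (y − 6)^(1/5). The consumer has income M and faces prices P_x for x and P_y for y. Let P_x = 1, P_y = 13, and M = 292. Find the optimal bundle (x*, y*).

x* = 146.6667, y* = 11.1795

Substituting into the budget: x* = 12 + 2/3·(M − 12·P_x − 6·P_y)/P_x, and y* = 6 + 1/3·(…)/P_y.
Discretionary income = 292 − 12·1 − 6·13 = 202; x* = 12 + 2/3·202/1 = 146.6667; y* = 6 + 1/3·202/13 = 11.1795.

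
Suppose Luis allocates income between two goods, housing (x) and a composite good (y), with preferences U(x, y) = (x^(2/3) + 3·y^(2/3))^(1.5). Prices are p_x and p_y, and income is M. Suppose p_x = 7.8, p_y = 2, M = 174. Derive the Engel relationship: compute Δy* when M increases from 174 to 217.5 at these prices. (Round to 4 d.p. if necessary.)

From the CES first-order condition, (1/3)·(y/x)^(1/3) = p_x/p_y.
Hence y/x = (3·p_x/p_y)^(1/(1/3)), i.e. raised to the 3 power.
With the ratio pinned down, the budget gives x* = M/(p_x + p_y·(y/x)) and y* = (y/x)·x*.
Numerically y/x = 1601.613, so x* = 174/(7.8 + 2·1601.613) = 0.0542 and y* = 1601.613·0.0542 = 86.7887.
At M' = 217.5: y* = 108.4858. Change: 108.4858 − 86.7887 = 21.6972.

Δy* = 21.6972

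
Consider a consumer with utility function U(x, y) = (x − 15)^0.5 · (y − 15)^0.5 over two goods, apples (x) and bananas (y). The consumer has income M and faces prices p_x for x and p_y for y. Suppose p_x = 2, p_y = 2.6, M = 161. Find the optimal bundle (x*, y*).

MRS = (y−15)/(x−15). Tangency with p_x/p_y gives y−15 = (p_x/p_y)·(x−15).
Substituting into the budget: x* = 15 + 0.5·(M − 15·p_x − 15·p_y)/p_x, and y* = 15 + 0.5·(…)/p_y.
Discretionary income = 161 − 15·2 − 15·2.6 = 92; x* = 15 + 0.5·92/2 = 38; y* = 15 + 0.5·92/2.6 = 32.6923.

x* = 38, y* = 32.6923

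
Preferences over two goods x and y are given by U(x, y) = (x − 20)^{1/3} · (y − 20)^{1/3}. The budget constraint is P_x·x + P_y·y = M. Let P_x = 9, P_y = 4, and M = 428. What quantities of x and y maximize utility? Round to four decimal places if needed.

MRS = (y−20)/(x−20). Tangency with P_x/P_y gives y−20 = (P_x/P_y)·(x−20).
After buying the subsistence bundle (20, 20), a share 0.5 of the remaining income goes to x: x* = 20 + 0.5·(M − 20P_x − 20P_y)/P_x.
Discretionary income = 428 − 20·9 − 20·4 = 168; x* = 20 + 0.5·168/9 = 29.3333; y* = 20 + 0.5·168/4 = 41.

x* = 29.3333, y* = 41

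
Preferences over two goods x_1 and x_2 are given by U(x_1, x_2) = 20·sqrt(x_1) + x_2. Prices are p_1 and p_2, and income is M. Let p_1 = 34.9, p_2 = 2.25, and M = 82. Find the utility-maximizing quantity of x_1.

x_1* = 0.4156

Utility is quasi-linear in x_2; the FOC for x_1 is 10/√x_1 = p_1/p_2.
Thus x_1* = (10·p_2/p_1)² — independent of M — with the rest of income spent on x_2.
Plugging in: x_1* = (10·2.25/34.9)² = 0.4156.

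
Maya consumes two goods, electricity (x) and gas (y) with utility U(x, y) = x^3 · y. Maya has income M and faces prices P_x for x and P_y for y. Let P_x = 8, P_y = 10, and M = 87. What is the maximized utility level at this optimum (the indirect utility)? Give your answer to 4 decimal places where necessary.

The MRS is 3·y/x. Set MRS = P_x/P_y.
So 3·P_y·y = P_x·x; combined with the budget, a share 0.75 of income goes to x.
Demand: x*(P_x,P_y,M) = 0.75·M/P_x and y* = 0.25·M/P_y.
At P_x=8, P_y=10, M=87: x* = 0.75·87/8 = 8.1562, y* = 2.175.
Utility at the optimum: U(8.1562, 2.175) = 1180.1327.

V = 1180.1327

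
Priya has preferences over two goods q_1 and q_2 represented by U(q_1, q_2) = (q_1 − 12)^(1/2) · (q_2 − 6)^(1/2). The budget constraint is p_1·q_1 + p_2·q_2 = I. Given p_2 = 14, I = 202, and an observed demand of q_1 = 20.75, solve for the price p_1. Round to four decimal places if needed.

p_1 = 4

Let q_1' = q_1−12, q_2' = q_2−6. MRS = q_2'/q_1' = p_1/p_2.
Substituting into the budget: q_1* = 12 + 0.5·(I − 12·p_1 − 6·p_2)/p_1, and q_2* = 6 + 0.5·(…)/p_2.
Set q_1* = 20.75 in the demand function and solve for p_1: p_1 = 4.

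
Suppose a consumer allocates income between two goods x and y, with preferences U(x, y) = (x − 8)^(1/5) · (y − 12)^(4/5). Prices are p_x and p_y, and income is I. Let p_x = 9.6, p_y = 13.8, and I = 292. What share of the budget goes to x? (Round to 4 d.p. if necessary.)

share on x = 0.297

This is Cobb-Douglas in (x−8, y−12): tangency gives 0.2·p_y·(y−12) = 0.8·p_x·(x−8).
After buying the subsistence bundle (8, 12), a share 0.2 of the remaining income goes to x: x* = 8 + 0.2·(I − 8p_x − 12p_y)/p_x.
Discretionary income = 292 − 8·9.6 − 12·13.8 = 49.6; x* = 8 + 0.2·49.6/9.6 = 9.0333; y* = 12 + 0.8·49.6/13.8 = 14.8754.
Expenditure on x: 9.6·9.0333 = 86.72; share = 0.297.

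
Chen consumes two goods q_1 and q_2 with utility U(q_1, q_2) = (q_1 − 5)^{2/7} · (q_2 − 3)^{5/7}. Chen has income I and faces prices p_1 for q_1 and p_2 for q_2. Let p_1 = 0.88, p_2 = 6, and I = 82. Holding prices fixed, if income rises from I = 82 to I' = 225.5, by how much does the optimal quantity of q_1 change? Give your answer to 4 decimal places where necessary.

Δq_1* = 46.5909

Let q_1' = q_1−5, q_2' = q_2−3. MRS = (2/5)·q_2'/q_1' = p_1/p_2.
Substituting into the budget: q_1* = 5 + 2/7·(I − 5·p_1 − 3·p_2)/p_1, and q_2* = 3 + 5/7·(…)/p_2.
Discretionary income = 82 − 5·0.88 − 3·6 = 59.6; q_1* = 5 + 2/7·59.6/0.88 = 24.3506.
At I' = 225.5: q_1* = 70.9416. Change: 70.9416 − 24.3506 = 46.5909.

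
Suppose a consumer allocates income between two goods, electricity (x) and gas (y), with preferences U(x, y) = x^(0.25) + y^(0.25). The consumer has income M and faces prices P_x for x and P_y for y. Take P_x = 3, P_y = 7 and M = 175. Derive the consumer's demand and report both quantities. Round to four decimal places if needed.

x* = 33.2583, y* = 10.7464

From the CES first-order condition, (y/x)^(0.75) = P_x/P_y.
Hence y/x = (P_x/P_y)^(1/(0.75)), i.e. raised to the 4/3 power.
With the ratio pinned down, the budget gives x* = M/(P_x + P_y·(y/x)) and y* = (y/x)·x*.
Numerically y/x = 0.32312, so x* = 175/(3 + 7·0.32312) = 33.2583 and y* = 0.32312·33.2583 = 10.7464.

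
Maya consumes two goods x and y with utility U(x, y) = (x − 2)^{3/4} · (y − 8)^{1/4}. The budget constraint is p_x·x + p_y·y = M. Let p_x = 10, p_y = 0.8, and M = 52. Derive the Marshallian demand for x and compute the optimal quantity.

Let x' = x−2, y' = y−8. MRS = 3·y'/x' = p_x/p_y.
Substituting into the budget: x* = 2 + 0.75·(M − 2·p_x − 8·p_y)/p_x, and y* = 8 + 0.25·(…)/p_y.
Discretionary income = 52 − 2·10 − 8·0.8 = 25.6; x* = 2 + 0.75·25.6/10 = 3.92.

x* = 3.92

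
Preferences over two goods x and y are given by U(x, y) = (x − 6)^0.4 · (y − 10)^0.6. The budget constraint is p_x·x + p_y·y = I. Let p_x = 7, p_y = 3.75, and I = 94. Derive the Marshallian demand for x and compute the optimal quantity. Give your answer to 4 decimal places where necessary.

MRS = (2/3)·(y−10)/(x−6). Tangency with p_x/p_y gives y−10 = (3/2)·(p_x/p_y)·(x−6).
After buying the subsistence bundle (6, 10), a share 0.4 of the remaining income goes to x: x* = 6 + 0.4·(I − 6p_x − 10p_y)/p_x.
Discretionary income = 94 − 6·7 − 10·3.75 = 14.5; x* = 6 + 0.4·14.5/7 = 6.8286.

x* = 6.8286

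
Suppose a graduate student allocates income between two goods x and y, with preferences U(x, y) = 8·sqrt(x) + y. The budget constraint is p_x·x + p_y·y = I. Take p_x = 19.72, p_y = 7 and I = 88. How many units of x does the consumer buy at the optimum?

MU_x = 4/√x, MU_y = 1. Tangency: 4/√x = p_x/p_y.
Thus x* = (4·p_y/p_x)² — independent of I — with the rest of income spent on y.
Plugging in: x* = (4·7/19.72)² = 2.0161.

x* = 2.0161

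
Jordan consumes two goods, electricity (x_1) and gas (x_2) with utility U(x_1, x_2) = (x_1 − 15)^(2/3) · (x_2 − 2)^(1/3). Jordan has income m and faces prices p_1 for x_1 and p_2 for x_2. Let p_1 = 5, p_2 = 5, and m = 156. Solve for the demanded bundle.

x_1* = 24.4667, x_2* = 6.7333

This is Cobb-Douglas in (x_1−15, x_2−2): tangency gives 2/3·p_2·(x_2−2) = 1/3·p_1·(x_1−15).
After buying the subsistence bundle (15, 2), a share 2/3 of the remaining income goes to x_1: x_1* = 15 + 2/3·(m − 15p_1 − 2p_2)/p_1.
Discretionary income = 156 − 15·5 − 2·5 = 71; x_1* = 15 + 2/3·71/5 = 24.4667; x_2* = 2 + 1/3·71/5 = 6.7333.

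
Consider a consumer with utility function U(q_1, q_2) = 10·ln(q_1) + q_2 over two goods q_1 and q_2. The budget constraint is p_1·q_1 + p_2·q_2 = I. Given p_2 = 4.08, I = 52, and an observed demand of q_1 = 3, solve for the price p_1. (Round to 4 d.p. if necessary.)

p_1 = 13.6

Set MRS = p_1/p_2: (10/q_1)/1 = p_1/p_2.
So q_1*(p_1,p_2) = 10·p_2/p_1, independent of income; and q_2* = (I − 10·p_2)/p_2.
Set q_1* = 3 in the demand function and solve for p_1: p_1 = 13.6.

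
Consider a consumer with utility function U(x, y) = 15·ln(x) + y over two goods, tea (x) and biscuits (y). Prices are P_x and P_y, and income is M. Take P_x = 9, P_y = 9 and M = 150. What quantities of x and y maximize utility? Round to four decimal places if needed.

At the given prices: x* = 15·9/9 = 15, and y* = 1.6667.

x* = 15, y* = 1.6667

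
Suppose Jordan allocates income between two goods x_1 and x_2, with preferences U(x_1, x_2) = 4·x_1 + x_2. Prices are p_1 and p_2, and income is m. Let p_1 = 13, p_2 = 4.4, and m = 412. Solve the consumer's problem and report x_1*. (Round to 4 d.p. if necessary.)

x_1* = 31.6923

Perfect substitutes: compare marginal utility per dollar. 4/p_1 vs 1/p_2 → 0.3077 vs 0.2273.
x_1 gives more utility per dollar, so spend all income on x_1: x_1* = m/p_1, x_2* = 0.
Numerically: x_1* = 31.6923, x_2* = 0.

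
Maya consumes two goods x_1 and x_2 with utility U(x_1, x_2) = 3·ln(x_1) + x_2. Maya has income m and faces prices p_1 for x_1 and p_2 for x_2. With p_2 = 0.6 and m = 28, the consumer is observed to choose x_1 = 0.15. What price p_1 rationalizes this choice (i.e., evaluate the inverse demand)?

p_1 = 12

Set MRS = p_1/p_2: (3/x_1)/1 = p_1/p_2.
So x_1*(p_1,p_2) = 3·p_2/p_1, independent of income; and x_2* = (m − 3·p_2)/p_2.
Set x_1* = 0.15 in the demand function and solve for p_1: p_1 = 12.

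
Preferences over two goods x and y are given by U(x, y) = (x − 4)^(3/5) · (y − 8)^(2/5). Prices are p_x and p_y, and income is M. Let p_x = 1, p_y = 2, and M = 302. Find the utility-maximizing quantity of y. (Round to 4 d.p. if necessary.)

This is Cobb-Douglas in (x−4, y−8): tangency gives 0.6·p_y·(y−8) = 0.4·p_x·(x−4).
After buying the subsistence bundle (4, 8), a share 0.6 of the remaining income goes to x: x* = 4 + 0.6·(M − 4p_x − 8p_y)/p_x.
Discretionary income = 302 − 4·1 − 8·2 = 282; y* = 8 + 0.4·282/2 = 64.4.

y* = 64.4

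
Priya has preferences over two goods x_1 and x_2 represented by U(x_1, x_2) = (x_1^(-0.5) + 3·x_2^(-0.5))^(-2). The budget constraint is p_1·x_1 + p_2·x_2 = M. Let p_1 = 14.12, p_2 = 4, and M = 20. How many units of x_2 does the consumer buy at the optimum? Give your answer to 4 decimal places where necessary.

From the CES first-order condition, (1/3)·(x_2/x_1)^(1.5) = p_1/p_2.
Hence x_2/x_1 = (3·p_1/p_2)^(1/(1.5)), i.e. raised to the 2/3 power.
Substitute x_2 = (x_2/x_1)·x_1 into the budget: x_1* = M/(p_1 + p_2·(x_2/x_1)).
Numerically x_2/x_1 = 4.822408, so x_1* = 20/(14.12 + 4·4.822408) = 0.5986 and x_2* = 4.822408·0.5986 = 2.8868.

x_2* = 2.8868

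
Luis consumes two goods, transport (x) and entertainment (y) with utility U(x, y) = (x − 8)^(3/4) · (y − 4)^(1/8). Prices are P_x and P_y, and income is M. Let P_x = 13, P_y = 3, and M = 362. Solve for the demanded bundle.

x* = 24.2198, y* = 15.7143

This is Cobb-Douglas in (x−8, y−4): tangency gives 0.75·P_y·(y−4) = 0.125·P_x·(x−8).
After buying the subsistence bundle (8, 4), a share 6/7 of the remaining income goes to x: x* = 8 + 6/7·(M − 8P_x − 4P_y)/P_x.
Discretionary income = 362 − 8·13 − 4·3 = 246; x* = 8 + 6/7·246/13 = 24.2198; y* = 4 + 1/7·246/3 = 15.7143.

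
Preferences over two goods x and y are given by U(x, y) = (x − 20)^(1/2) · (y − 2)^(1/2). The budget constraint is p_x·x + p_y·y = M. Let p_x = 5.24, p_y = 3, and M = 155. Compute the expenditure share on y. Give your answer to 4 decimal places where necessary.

Substituting into the budget: x* = 20 + 0.5·(M − 20·p_x − 2·p_y)/p_x, and y* = 2 + 0.5·(…)/p_y.
Discretionary income = 155 − 20·5.24 − 2·3 = 44.2; x* = 20 + 0.5·44.2/5.24 = 24.2176; y* = 2 + 0.5·44.2/3 = 9.3667.
Expenditure on y: 3·9.3667 = 28.1; share = 0.1813.

share on y = 0.1813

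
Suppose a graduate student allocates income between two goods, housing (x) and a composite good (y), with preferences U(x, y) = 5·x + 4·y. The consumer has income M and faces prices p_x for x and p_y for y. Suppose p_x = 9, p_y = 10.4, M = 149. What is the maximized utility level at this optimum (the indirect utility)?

V = 82.7778

Linear utility — the consumer picks whichever good has higher MU/price: 5/9 = 0.5556 vs 4/10.4 = 0.3846.
x gives more utility per dollar, so spend all income on x: x* = M/p_x, y* = 0.
Numerically: x* = 16.5556, y* = 0.
Utility at the optimum: U(16.5556, 0) = 82.7778.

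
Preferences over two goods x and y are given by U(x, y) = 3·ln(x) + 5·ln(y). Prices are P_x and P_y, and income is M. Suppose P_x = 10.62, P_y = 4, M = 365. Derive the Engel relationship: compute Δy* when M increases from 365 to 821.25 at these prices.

Tangency: MRS = (3/5)·y/x = P_x/P_y.
So 3·P_y·y = 5·P_x·x; combined with the budget, a share 0.375 of income goes to x.
Demand: x*(P_x,P_y,M) = 0.375·M/P_x and y* = 0.625·M/P_y.
At P_x=10.62, P_y=4, M=365: y* = 0.625·365/4 = 57.0312.
At M' = 821.25: y* = 128.3203. Change: 128.3203 − 57.0312 = 71.2891.

Δy* = 71.2891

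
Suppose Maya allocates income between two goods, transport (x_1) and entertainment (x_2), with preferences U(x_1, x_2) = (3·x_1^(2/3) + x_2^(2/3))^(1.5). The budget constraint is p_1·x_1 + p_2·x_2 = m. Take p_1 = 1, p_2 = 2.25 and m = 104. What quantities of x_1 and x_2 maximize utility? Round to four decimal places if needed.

From the CES first-order condition, 3·(x_2/x_1)^(1/3) = p_1/p_2.
Hence x_2/x_1 = ((1/3)·p_1/p_2)^(1/(1/3)), i.e. raised to the 3 power.
Substitute x_2 = (x_2/x_1)·x_1 into the budget: x_1* = m/(p_1 + p_2·(x_2/x_1)).
Numerically x_2/x_1 = 0.003252, so x_1* = 104/(1 + 2.25·0.003252) = 103.2447 and x_2* = 0.003252·103.2447 = 0.3357.

x_1* = 103.2447, x_2* = 0.3357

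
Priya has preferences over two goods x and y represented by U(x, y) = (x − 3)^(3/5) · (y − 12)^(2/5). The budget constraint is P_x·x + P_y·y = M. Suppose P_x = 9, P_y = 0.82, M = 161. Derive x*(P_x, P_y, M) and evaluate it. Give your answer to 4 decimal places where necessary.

MRS = (3/2)·(y−12)/(x−3). Tangency with P_x/P_y gives y−12 = (2/3)·(P_x/P_y)·(x−3).
After buying the subsistence bundle (3, 12), a share 0.6 of the remaining income goes to x: x* = 3 + 0.6·(M − 3P_x − 12P_y)/P_x.
Discretionary income = 161 − 3·9 − 12·0.82 = 124.16; x* = 3 + 0.6·124.16/9 = 11.2773.

x* = 11.2773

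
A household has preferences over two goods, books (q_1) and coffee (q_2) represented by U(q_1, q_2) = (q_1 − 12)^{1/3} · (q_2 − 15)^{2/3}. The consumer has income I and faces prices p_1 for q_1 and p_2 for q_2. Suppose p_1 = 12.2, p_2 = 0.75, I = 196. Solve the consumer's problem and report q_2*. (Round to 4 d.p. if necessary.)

This is Cobb-Douglas in (q_1−12, q_2−15): tangency gives 1/3·p_2·(q_2−15) = 2/3·p_1·(q_1−12).
Substituting into the budget: q_1* = 12 + 1/3·(I − 12·p_1 − 15·p_2)/p_1, and q_2* = 15 + 2/3·(…)/p_2.
Discretionary income = 196 − 12·12.2 − 15·0.75 = 38.35; q_2* = 15 + 2/3·38.35/0.75 = 49.0889.

q_2* = 49.0889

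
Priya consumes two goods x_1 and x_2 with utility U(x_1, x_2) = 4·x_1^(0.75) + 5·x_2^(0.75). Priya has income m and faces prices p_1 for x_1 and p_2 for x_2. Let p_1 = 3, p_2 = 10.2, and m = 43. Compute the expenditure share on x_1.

MRS = MU_x_1/MU_x_2 = (4/5)·(x_2/x_1)^(0.25). Set equal to p_1/p_2.
Solve for the ratio: x_2/x_1 = [(5/4)·p_1/p_2]^(4).
With the ratio pinned down, the budget gives x_1* = m/(p_1 + p_2·(x_2/x_1)) and x_2* = (x_2/x_1)·x_1*.
Numerically x_2/x_1 = 0.018269, so x_1* = 43/(3 + 10.2·0.018269) = 13.4951 and x_2* = 0.018269·13.4951 = 0.2465.
Expenditure on x_1: 3·13.4951 = 40.4852; share = 0.9415.

share on x_1 = 0.9415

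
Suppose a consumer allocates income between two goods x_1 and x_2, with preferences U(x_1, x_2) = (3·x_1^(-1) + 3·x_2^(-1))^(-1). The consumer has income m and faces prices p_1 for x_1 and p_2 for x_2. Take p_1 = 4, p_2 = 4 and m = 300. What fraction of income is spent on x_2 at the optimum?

share on x_2 = 0.5

Numerically x_2/x_1 = 1, so x_1* = 300/(4 + 4·1) = 37.5 and x_2* = 1·37.5 = 37.5.
Expenditure on x_2: 4·37.5 = 150; share = 0.5.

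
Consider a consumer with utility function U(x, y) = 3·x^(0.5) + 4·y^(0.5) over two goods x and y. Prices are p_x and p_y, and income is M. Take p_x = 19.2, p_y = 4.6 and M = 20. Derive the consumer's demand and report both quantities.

With the ratio pinned down, the budget gives x* = M/(p_x + p_y·(y/x)) and y* = (y/x)·x*.
Numerically y/x = 30.971645, so x* = 20/(19.2 + 4.6·30.971645) = 0.1237 and y* = 30.971645·0.1237 = 3.8315.

x* = 0.1237, y* = 3.8315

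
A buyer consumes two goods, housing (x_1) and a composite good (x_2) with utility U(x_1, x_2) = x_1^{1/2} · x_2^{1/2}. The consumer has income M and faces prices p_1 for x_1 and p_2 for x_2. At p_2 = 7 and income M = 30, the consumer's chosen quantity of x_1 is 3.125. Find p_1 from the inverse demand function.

Tangency: MRS = x_2/x_1 = p_1/p_2.
Rearranging, p_2·x_2 = p_1·x_1. Substituting into the budget gives p_1·x_1·(1 + 1) = M.
Demand: x_1*(p_1,p_2,M) = 0.5·M/p_1 and x_2* = 0.5·M/p_2.
Set x_1* = 3.125 in the demand function and solve for p_1: p_1 = 4.8.

p_1 = 4.8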